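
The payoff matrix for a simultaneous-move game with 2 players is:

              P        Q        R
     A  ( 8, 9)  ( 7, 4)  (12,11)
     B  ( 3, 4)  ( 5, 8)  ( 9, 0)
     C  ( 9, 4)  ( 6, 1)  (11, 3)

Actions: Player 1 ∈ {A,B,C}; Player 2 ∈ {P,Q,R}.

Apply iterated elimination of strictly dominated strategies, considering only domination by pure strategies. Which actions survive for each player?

P1 drop B (A beats it: P:8>3 Q:7>5 R:12>9)
P2 drop Q (P beats it: A:9>4 C:4>1)
P1→{A,C} P2→{P,R}

Remaining: P1:{A,C} P2:{P,R}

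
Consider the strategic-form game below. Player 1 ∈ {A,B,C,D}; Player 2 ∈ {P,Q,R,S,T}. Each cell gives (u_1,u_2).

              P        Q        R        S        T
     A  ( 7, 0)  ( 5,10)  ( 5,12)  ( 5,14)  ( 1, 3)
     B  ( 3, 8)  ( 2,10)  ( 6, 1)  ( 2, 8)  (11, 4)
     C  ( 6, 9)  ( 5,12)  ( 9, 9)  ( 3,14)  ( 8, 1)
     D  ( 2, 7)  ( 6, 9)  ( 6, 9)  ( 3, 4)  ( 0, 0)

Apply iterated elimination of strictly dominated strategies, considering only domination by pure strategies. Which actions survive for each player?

Remaining: P1:{A,C,D} P2:{Q,R,S}

P2 drop P (Q beats it: A:10>0 B:10>8 C:12>9 D:9>7)
P2 drop T (Q beats it: A:10>3 B:10>4 C:12>1 D:9>0)
P1 drop B (C beats it: Q:5>2 R:9>6 S:3>2)
P1→{A,C,D} P2→{Q,R,S}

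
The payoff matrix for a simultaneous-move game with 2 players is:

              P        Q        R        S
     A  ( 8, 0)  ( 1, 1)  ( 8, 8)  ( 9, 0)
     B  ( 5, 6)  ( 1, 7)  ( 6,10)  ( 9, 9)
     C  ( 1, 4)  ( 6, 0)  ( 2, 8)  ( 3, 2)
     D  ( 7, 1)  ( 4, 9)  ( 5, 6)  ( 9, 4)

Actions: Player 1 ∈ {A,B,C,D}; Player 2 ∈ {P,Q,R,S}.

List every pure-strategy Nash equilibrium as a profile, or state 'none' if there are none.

(A,P): not NE [P2→R gives 8>0]
(A,Q): not NE [P1→C gives 6>1; P2→R gives 8>1]
(A,R): NE
(A,S): not NE [P2→R gives 8>0]
(B,P): not NE [P1→A gives 8>5; P2→R gives 10>6]
(B,Q): not NE [P1→C gives 6>1; P2→R gives 10>7]
(B,R): not NE [P1→A gives 8>6]
(B,S): not NE [P2→R gives 10>9]
(C,P): not NE [P1→A gives 8>1; P2→R gives 8>4]
(C,Q): not NE [P2→R gives 8>0]
(C,R): not NE [P1→A gives 8>2]
(C,S): not NE [P1→D gives 9>3; P2→R gives 8>2]
(D,P): not NE [P1→A gives 8>7; P2→Q gives 9>1]
(D,Q): not NE [P1→C gives 6>4]
(D,R): not NE [P1→A gives 8>5; P2→Q gives 9>6]
(D,S): not NE [P2→Q gives 9>4]

NE set: (A,R)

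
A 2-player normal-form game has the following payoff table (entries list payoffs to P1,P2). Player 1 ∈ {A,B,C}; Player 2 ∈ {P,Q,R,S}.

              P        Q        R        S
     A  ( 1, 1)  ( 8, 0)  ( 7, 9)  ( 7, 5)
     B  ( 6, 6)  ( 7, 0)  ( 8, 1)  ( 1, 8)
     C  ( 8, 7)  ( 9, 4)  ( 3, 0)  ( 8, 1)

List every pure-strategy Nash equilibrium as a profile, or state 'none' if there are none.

(A,P): not NE [P1→C gives 8>1; P2→R gives 9>1]
(A,Q): not NE [P1→C gives 9>8; P2→R gives 9>0]
(A,R): not NE [P1→B gives 8>7]
(A,S): not NE [P1→C gives 8>7; P2→R gives 9>5]
(B,P): not NE [P1→C gives 8>6; P2→S gives 8>6]
(B,Q): not NE [P1→C gives 9>7; P2→S gives 8>0]
(B,R): not NE [P2→S gives 8>1]
(B,S): not NE [P1→C gives 8>1]
(C,P): NE
(C,Q): not NE [P2→P gives 7>4]
(C,R): not NE [P1→B gives 8>3; P2→P gives 7>0]
(C,S): not NE [P2→P gives 7>1]

NE set: (C,P)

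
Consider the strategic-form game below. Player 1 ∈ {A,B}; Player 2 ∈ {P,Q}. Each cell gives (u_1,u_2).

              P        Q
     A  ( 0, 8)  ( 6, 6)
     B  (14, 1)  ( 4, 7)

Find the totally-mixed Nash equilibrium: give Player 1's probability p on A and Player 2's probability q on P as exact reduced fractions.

P1 indiff ⇒ q·0+(1-q)·6 = q·14+(1-q)·4 ⇒ q(-14) = (1-q)(-2) ⇒ q = 1/8
P2 indiff ⇒ p·8+(1-p)·1 = p·6+(1-p)·7 ⇒ p(2) = (1-p)(6) ⇒ p = 3/4

p=3/4, q=1/8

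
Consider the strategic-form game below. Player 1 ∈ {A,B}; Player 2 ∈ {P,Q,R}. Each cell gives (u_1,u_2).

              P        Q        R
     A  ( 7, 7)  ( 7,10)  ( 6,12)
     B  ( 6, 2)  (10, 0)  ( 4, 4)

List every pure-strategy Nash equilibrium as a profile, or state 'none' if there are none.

Nash profiles: (A,R)

(A,P): not NE [P2→R gives 12>7]
(A,Q): not NE [P1→B gives 10>7; P2→R gives 12>10]
(A,R): NE
(B,P): not NE [P1→A gives 7>6; P2→R gives 4>2]
(B,Q): not NE [P2→R gives 4>0]
(B,R): not NE [P1→A gives 6>4]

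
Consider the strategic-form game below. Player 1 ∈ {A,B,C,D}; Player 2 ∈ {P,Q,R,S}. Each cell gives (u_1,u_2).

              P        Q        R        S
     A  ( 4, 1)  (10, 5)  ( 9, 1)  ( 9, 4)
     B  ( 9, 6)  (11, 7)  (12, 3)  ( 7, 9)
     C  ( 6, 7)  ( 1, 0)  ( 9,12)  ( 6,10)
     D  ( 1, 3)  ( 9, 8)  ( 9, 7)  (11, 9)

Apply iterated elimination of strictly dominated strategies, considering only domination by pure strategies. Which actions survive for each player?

Remaining: P1:{A,B,D} P2:{Q,S}

P1 drop C (B beats it: P:9>6 Q:11>1 R:12>9 S:7>6)
P2 drop P (Q beats it: A:5>1 B:7>6 D:8>3)
P2 drop R (Q beats it: A:5>1 B:7>3 D:8>7)
P1→{A,B,D} P2→{Q,S}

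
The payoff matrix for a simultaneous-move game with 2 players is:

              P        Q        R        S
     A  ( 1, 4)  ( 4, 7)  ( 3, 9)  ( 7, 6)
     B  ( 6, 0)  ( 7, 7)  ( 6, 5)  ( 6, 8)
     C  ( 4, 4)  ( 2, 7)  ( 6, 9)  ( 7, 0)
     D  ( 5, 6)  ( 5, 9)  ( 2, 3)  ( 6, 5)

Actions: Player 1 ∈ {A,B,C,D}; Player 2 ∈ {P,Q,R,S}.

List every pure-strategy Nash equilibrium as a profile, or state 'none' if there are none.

(A,P): not NE [P1→B gives 6>1; P2→R gives 9>4]
(A,Q): not NE [P1→B gives 7>4; P2→R gives 9>7]
(A,R): not NE [P1→C gives 6>3]
(A,S): not NE [P2→R gives 9>6]
(B,P): not NE [P2→S gives 8>0]
(B,Q): not NE [P2→S gives 8>7]
(B,R): not NE [P2→S gives 8>5]
(B,S): not NE [P1→C gives 7>6]
(C,P): not NE [P1→B gives 6>4; P2→R gives 9>4]
(C,Q): not NE [P1→B gives 7>2; P2→R gives 9>7]
(C,R): NE
(C,S): not NE [P2→R gives 9>0]
(D,P): not NE [P1→B gives 6>5; P2→Q gives 9>6]
(D,Q): not NE [P1→B gives 7>5]
(D,R): not NE [P1→C gives 6>2; P2→Q gives 9>3]
(D,S): not NE [P1→C gives 7>6; P2→Q gives 9>5]

NE set: (C,R)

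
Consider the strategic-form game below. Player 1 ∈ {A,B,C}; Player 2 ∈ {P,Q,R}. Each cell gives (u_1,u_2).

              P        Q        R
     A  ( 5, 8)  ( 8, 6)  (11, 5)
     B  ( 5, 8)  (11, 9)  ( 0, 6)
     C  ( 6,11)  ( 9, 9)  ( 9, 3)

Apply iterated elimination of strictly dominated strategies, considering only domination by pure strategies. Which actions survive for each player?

P2 drop R (P beats it: A:8>5 B:8>6 C:11>3)
P1 drop A (C beats it: P:6>5 Q:9>8)
P1→{B,C} P2→{P,Q}

Survivors P1:{B,C} P2:{P,Q}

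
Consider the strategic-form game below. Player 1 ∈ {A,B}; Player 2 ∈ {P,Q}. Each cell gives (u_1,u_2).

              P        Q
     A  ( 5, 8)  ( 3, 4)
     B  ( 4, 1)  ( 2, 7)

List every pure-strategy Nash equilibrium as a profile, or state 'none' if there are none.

NE set: (A,P)

(A,P): NE
(A,Q): not NE [P2→P gives 8>4]
(B,P): not NE [P1→A gives 5>4; P2→Q gives 7>1]
(B,Q): not NE [P1→A gives 3>2]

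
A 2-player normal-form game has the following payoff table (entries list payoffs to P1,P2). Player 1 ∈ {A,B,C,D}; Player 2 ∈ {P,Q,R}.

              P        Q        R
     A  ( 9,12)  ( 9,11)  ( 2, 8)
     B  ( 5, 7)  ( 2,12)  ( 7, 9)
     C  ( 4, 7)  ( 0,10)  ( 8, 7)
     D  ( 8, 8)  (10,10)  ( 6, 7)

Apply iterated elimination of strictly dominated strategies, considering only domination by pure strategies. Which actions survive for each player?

Remaining: P1:{A,D} P2:{P,Q}

P2 drop R (Q beats it: A:11>8 B:12>9 C:10>7 D:10>7)
P1 drop B (A beats it: P:9>5 Q:9>2)
P1 drop C (A beats it: P:9>4 Q:9>0)
P1→{A,D} P2→{P,Q}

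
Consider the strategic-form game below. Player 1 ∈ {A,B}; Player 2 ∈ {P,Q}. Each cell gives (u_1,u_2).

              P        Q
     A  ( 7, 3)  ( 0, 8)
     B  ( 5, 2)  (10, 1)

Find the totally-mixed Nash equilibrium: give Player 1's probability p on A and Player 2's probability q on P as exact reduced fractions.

P1 mixes 1/6 on A; P2 mixes 5/6 on P

P1 indiff ⇒ q·7+(1-q)·0 = q·5+(1-q)·10 ⇒ q(2) = (1-q)(10) ⇒ q = 5/6
P2 indiff ⇒ p·3+(1-p)·2 = p·8+(1-p)·1 ⇒ p(-5) = (1-p)(-1) ⇒ p = 1/6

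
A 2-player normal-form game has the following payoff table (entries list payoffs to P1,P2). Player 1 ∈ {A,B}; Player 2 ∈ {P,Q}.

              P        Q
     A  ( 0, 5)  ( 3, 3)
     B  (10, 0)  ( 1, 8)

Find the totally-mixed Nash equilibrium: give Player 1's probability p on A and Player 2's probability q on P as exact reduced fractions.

P1 indiff ⇒ q·0+(1-q)·3 = q·10+(1-q)·1 ⇒ q(-10) = (1-q)(-2) ⇒ q = 1/6
P2 indiff ⇒ p·5+(1-p)·0 = p·3+(1-p)·8 ⇒ p(2) = (1-p)(8) ⇒ p = 4/5

p=4/5, q=1/6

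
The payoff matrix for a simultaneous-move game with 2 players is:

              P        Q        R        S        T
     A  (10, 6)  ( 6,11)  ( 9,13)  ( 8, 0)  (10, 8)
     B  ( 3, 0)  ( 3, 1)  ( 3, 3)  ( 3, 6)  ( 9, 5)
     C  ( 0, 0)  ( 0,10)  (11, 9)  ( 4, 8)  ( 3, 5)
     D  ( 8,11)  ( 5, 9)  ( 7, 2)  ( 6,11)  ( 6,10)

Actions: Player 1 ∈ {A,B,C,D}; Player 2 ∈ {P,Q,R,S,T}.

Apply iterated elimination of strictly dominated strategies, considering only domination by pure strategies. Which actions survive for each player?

IESDS → P1:{A,C} P2:{Q,R}

P1 drop B (A beats it: P:10>3 Q:6>3 R:9>3 S:8>3 T:10>9)
P1 drop D (A beats it: P:10>8 Q:6>5 R:9>7 S:8>6 T:10>6)
P2 drop P (Q beats it: A:11>6 C:10>0)
P2 drop S (Q beats it: A:11>0 C:10>8)
P2 drop T (Q beats it: A:11>8 C:10>5)
P1→{A,C} P2→{Q,R}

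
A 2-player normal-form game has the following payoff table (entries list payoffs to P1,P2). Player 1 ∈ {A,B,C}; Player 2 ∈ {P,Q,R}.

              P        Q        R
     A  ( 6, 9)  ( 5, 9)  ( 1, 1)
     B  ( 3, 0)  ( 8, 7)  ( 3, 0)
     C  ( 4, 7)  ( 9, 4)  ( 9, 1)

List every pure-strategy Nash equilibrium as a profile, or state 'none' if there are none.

NE set: (A,P)

(A,P): NE
(A,Q): not NE [P1→C gives 9>5]
(A,R): not NE [P1→C gives 9>1; P2→Q gives 9>1]
(B,P): not NE [P1→A gives 6>3; P2→Q gives 7>0]
(B,Q): not NE [P1→C gives 9>8]
(B,R): not NE [P1→C gives 9>3; P2→Q gives 7>0]
(C,P): not NE [P1→A gives 6>4]
(C,Q): not NE [P2→P gives 7>4]
(C,R): not NE [P2→P gives 7>1]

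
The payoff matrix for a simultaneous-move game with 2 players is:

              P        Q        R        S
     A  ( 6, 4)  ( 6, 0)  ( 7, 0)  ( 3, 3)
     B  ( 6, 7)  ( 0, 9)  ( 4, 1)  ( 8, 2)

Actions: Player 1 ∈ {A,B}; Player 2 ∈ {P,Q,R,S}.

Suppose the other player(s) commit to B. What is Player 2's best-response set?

argmax u_2 = {Q}

u_2(P vs B) = 7
u_2(Q vs B) = 9
u_2(R vs B) = 1
u_2(S vs B) = 2
max payoff 9 at {Q}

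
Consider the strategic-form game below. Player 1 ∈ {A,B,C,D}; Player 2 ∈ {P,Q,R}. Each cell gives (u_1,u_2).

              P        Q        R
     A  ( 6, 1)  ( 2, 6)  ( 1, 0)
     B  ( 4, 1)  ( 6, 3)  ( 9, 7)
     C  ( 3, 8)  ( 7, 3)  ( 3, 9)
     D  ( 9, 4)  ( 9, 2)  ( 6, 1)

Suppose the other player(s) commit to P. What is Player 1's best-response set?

BR_1 = {D}

u_1(A vs P) = 6
u_1(B vs P) = 4
u_1(C vs P) = 3
u_1(D vs P) = 9
max payoff 9 at {D}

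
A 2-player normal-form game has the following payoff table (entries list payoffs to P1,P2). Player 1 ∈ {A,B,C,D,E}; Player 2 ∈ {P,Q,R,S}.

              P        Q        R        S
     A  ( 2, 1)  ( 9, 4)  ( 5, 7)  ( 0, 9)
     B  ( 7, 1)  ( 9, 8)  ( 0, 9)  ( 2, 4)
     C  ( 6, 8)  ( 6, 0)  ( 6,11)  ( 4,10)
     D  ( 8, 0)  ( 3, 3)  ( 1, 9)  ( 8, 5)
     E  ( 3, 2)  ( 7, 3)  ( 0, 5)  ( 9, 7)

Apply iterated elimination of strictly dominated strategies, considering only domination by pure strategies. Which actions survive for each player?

P2 drop P (R beats it: A:7>1 B:9>1 C:11>8 D:9>0 E:5>2)
P2 drop Q (R beats it: A:7>4 B:9>8 C:11>0 D:9>3 E:5>3)
P1 drop A (C beats it: R:6>5 S:4>0)
P1 drop B (C beats it: R:6>0 S:4>2)
P1→{C,D,E} P2→{R,S}

Remaining: P1:{C,D,E} P2:{R,S}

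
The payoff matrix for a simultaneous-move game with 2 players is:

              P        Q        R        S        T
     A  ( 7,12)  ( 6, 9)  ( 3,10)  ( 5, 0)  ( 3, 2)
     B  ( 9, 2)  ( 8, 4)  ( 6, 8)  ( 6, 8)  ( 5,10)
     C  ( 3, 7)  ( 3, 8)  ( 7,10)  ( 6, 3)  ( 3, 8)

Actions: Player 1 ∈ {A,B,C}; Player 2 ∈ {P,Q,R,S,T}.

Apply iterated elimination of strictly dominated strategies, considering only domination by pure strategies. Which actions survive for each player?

IESDS → P1:{B,C} P2:{R,T}

P1 drop A (B beats it: P:9>7 Q:8>6 R:6>3 S:6>5 T:5>3)
P2 drop P (Q beats it: B:4>2 C:8>7)
P2 drop Q (R beats it: B:8>4 C:10>8)
P2 drop S (T beats it: B:10>8 C:8>3)
P1→{B,C} P2→{R,T}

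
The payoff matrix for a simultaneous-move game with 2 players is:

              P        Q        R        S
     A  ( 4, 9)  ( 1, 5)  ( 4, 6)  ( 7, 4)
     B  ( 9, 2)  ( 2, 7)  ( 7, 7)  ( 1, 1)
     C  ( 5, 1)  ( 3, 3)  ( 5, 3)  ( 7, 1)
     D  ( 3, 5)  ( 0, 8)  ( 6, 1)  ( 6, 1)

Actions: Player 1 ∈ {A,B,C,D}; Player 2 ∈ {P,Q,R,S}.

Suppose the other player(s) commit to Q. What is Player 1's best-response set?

u_1(A vs Q) = 1
u_1(B vs Q) = 2
u_1(C vs Q) = 3
u_1(D vs Q) = 0
max payoff 3 at {C}

P1 best: {C}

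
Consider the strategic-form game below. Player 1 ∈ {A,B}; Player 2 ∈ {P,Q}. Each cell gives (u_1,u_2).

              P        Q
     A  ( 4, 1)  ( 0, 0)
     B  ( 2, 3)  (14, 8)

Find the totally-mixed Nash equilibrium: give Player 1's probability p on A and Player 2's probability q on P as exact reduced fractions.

P1 indiff ⇒ q·4+(1-q)·0 = q·2+(1-q)·14 ⇒ q(2) = (1-q)(14) ⇒ q = 7/8
P2 indiff ⇒ p·1+(1-p)·3 = p·0+(1-p)·8 ⇒ p(1) = (1-p)(5) ⇒ p = 5/6

p=5/6, q=7/8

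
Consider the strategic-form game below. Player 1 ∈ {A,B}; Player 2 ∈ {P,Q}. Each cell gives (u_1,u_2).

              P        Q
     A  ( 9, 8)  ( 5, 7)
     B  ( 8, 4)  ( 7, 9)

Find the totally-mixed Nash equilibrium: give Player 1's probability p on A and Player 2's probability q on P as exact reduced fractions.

P1 mixes 5/6 on A; P2 mixes 2/3 on P

P1 indiff ⇒ q·9+(1-q)·5 = q·8+(1-q)·7 ⇒ q(1) = (1-q)(2) ⇒ q = 2/3
P2 indiff ⇒ p·8+(1-p)·4 = p·7+(1-p)·9 ⇒ p(1) = (1-p)(5) ⇒ p = 5/6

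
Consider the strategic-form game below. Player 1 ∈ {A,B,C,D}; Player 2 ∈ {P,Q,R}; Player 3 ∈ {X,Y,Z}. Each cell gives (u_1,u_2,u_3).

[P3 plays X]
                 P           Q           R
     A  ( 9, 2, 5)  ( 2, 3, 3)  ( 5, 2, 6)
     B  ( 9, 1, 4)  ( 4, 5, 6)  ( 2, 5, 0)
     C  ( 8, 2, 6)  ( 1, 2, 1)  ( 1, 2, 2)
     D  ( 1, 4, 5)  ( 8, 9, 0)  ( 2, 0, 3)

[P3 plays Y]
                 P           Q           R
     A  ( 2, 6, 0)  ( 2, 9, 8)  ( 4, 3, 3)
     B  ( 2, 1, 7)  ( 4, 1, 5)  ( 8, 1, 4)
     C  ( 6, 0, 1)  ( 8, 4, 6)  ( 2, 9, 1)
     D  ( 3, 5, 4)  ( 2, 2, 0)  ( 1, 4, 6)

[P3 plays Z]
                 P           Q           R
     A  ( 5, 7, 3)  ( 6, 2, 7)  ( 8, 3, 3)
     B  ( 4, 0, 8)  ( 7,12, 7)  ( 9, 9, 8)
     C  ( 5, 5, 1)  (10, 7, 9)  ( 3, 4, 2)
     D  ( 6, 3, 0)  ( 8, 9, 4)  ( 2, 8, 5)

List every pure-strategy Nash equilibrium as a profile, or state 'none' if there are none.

(A,P,X): not NE [P2→Q gives 3>2]
(A,P,Y): not NE [P1→C gives 6>2; P2→Q gives 9>6; P3→X gives 5>0]
(A,P,Z): not NE [P1→D gives 6>5; P3→X gives 5>3]
(A,Q,X): not NE [P1→D gives 8>2; P3→Y gives 8>3]
(A,Q,Y): not NE [P1→C gives 8>2]
(A,Q,Z): not NE [P1→C gives 10>6; P2→P gives 7>2; P3→Y gives 8>7]
(A,R,X): not NE [P2→Q gives 3>2]
(A,R,Y): not NE [P1→B gives 8>4; P2→Q gives 9>3; P3→X gives 6>3]
(A,R,Z): not NE [P1→B gives 9>8; P2→P gives 7>3; P3→X gives 6>3]
(B,P,X): not NE [P2→R gives 5>1; P3→Z gives 8>4]
(B,P,Y): not NE [P1→C gives 6>2; P3→Z gives 8>7]
(B,P,Z): not NE [P1→D gives 6>4; P2→Q gives 12>0]
(B,Q,X): not NE [P1→D gives 8>4; P3→Z gives 7>6]
(B,Q,Y): not NE [P1→C gives 8>4; P3→Z gives 7>5]
(B,Q,Z): not NE [P1→C gives 10>7]
(B,R,X): not NE [P1→A gives 5>2; P3→Z gives 8>0]
(B,R,Y): not NE [P3→Z gives 8>4]
(B,R,Z): not NE [P2→Q gives 12>9]
(C,P,X): not NE [P1→B gives 9>8]
(C,P,Y): not NE [P2→R gives 9>0; P3→X gives 6>1]
(C,P,Z): not NE [P1→D gives 6>5; P2→Q gives 7>5; P3→X gives 6>1]
(C,Q,X): not NE [P1→D gives 8>1; P3→Z gives 9>1]
(C,Q,Y): not NE [P2→R gives 9>4; P3→Z gives 9>6]
(C,Q,Z): NE
(C,R,X): not NE [P1→A gives 5>1]
(C,R,Y): not NE [P1→B gives 8>2; P3→Z gives 2>1]
(C,R,Z): not NE [P1→B gives 9>3; P2→Q gives 7>4]
(D,P,X): not NE [P1→B gives 9>1; P2→Q gives 9>4]
(D,P,Y): not NE [P1→C gives 6>3; P3→X gives 5>4]
(D,P,Z): not NE [P2→Q gives 9>3; P3→X gives 5>0]
(D,Q,X): not NE [P3→Z gives 4>0]
(D,Q,Y): not NE [P1→C gives 8>2; P2→P gives 5>2; P3→Z gives 4>0]
(D,Q,Z): not NE [P1→C gives 10>8]
(D,R,X): not NE [P1→A gives 5>2; P2→Q gives 9>0; P3→Y gives 6>3]
(D,R,Y): not NE [P1→B gives 8>1; P2→P gives 5>4]
(D,R,Z): not NE [P1→B gives 9>2; P2→Q gives 9>8; P3→Y gives 6>5]

PSNE = {(C,Q,Z)}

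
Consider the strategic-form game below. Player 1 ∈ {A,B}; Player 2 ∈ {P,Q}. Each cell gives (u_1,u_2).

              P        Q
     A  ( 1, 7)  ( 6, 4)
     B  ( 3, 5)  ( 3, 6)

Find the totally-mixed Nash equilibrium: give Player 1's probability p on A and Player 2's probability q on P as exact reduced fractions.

P1 indiff ⇒ q·1+(1-q)·6 = q·3+(1-q)·3 ⇒ q(-2) = (1-q)(-3) ⇒ q = 3/5
P2 indiff ⇒ p·7+(1-p)·5 = p·4+(1-p)·6 ⇒ p(3) = (1-p)(1) ⇒ p = 1/4

P1 mixes 1/4 on A; P2 mixes 3/5 on P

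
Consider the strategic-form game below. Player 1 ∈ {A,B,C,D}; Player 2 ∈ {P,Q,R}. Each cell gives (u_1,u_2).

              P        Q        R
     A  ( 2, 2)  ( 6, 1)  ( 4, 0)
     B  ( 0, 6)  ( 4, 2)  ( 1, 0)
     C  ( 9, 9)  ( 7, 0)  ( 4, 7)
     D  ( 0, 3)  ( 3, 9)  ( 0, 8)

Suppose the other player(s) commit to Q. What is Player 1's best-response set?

P1 best: {C}

u_1(A vs Q) = 6
u_1(B vs Q) = 4
u_1(C vs Q) = 7
u_1(D vs Q) = 3
max payoff 7 at {C}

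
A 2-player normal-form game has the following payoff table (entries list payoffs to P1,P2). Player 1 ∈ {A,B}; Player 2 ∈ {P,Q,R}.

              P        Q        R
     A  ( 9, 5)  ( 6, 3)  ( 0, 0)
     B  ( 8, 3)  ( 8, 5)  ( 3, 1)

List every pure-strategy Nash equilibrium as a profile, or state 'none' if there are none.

(A,P): NE
(A,Q): not NE [P1→B gives 8>6; P2→P gives 5>3]
(A,R): not NE [P1→B gives 3>0; P2→P gives 5>0]
(B,P): not NE [P1→A gives 9>8; P2→Q gives 5>3]
(B,Q): NE
(B,R): not NE [P2→Q gives 5>1]

PSNE = {(A,P), (B,Q)}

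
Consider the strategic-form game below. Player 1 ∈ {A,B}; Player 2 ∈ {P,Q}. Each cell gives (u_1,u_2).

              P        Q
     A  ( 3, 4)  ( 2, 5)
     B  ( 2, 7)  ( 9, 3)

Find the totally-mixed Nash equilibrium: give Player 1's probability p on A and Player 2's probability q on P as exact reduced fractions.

P1 indiff ⇒ q·3+(1-q)·2 = q·2+(1-q)·9 ⇒ q(1) = (1-q)(7) ⇒ q = 7/8
P2 indiff ⇒ p·4+(1-p)·7 = p·5+(1-p)·3 ⇒ p(-1) = (1-p)(-4) ⇒ p = 4/5

(p,q) = (4/5, 7/8)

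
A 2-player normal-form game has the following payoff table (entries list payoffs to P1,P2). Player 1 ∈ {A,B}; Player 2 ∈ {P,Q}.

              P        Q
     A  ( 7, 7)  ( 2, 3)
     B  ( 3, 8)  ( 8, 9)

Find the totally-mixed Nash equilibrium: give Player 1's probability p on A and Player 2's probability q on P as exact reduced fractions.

P1 indiff ⇒ q·7+(1-q)·2 = q·3+(1-q)·8 ⇒ q(4) = (1-q)(6) ⇒ q = 3/5
P2 indiff ⇒ p·7+(1-p)·8 = p·3+(1-p)·9 ⇒ p(4) = (1-p)(1) ⇒ p = 1/5

(p,q) = (1/5, 3/5)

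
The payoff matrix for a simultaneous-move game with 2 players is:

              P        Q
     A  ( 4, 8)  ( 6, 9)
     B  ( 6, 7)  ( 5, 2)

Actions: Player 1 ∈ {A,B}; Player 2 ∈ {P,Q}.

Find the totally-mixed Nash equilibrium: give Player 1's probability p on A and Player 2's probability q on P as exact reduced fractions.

P1 indiff ⇒ q·4+(1-q)·6 = q·6+(1-q)·5 ⇒ q(-2) = (1-q)(-1) ⇒ q = 1/3
P2 indiff ⇒ p·8+(1-p)·7 = p·9+(1-p)·2 ⇒ p(-1) = (1-p)(-5) ⇒ p = 5/6

(p,q) = (5/6, 1/3)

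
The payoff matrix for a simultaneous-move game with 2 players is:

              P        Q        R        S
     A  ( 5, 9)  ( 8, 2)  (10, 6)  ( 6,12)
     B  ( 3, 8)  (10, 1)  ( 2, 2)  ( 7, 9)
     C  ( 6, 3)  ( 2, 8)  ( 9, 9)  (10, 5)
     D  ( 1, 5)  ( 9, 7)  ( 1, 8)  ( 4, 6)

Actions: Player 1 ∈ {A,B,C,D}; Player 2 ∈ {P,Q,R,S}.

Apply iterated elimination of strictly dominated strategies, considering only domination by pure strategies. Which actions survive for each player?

P1 drop D (B beats it: P:3>1 Q:10>9 R:2>1 S:7>4)
P2 drop P (S beats it: A:12>9 B:9>8 C:5>3)
P2 drop Q (R beats it: A:6>2 B:2>1 C:9>8)
P1 drop B (C beats it: R:9>2 S:10>7)
P1→{A,C} P2→{R,S}

IESDS → P1:{A,C} P2:{R,S}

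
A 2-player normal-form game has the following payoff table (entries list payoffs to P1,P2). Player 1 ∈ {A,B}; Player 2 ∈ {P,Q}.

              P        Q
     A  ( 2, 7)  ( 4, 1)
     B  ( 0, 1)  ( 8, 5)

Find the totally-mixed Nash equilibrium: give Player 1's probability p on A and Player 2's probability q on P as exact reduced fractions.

(p,q) = (2/5, 2/3)

P1 indiff ⇒ q·2+(1-q)·4 = q·0+(1-q)·8 ⇒ q(2) = (1-q)(4) ⇒ q = 2/3
P2 indiff ⇒ p·7+(1-p)·1 = p·1+(1-p)·5 ⇒ p(6) = (1-p)(4) ⇒ p = 2/5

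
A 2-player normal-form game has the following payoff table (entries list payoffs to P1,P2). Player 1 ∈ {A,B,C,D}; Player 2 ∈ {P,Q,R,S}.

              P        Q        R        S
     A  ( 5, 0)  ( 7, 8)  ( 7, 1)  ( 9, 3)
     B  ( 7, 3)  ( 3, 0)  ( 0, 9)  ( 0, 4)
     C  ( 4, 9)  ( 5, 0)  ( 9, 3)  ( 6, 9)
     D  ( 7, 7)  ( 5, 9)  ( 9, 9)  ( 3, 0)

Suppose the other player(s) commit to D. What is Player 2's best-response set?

P2 best: {Q,R}

u_2(P vs D) = 7
u_2(Q vs D) = 9
u_2(R vs D) = 9
u_2(S vs D) = 0
max payoff 9 at {Q,R}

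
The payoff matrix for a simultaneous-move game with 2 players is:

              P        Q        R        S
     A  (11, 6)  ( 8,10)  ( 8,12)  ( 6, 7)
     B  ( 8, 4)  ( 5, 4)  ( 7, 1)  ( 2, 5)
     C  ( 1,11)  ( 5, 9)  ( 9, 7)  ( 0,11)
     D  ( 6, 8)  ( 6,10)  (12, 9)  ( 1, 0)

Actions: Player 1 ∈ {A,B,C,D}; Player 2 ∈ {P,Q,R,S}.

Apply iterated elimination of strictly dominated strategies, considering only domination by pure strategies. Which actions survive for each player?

P1 drop B (A beats it: P:11>8 Q:8>5 R:8>7 S:6>2)
P1 drop C (D beats it: P:6>1 Q:6>5 R:12>9 S:1>0)
P2 drop P (Q beats it: A:10>6 D:10>8)
P2 drop S (Q beats it: A:10>7 D:10>0)
P1→{A,D} P2→{Q,R}

Remaining: P1:{A,D} P2:{Q,R}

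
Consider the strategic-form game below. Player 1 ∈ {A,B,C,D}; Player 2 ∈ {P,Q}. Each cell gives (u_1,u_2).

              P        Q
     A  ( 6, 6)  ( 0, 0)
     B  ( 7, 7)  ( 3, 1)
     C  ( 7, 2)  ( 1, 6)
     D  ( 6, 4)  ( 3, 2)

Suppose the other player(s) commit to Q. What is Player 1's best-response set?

argmax u_1 = {B,D}

u_1(A vs Q) = 0
u_1(B vs Q) = 3
u_1(C vs Q) = 1
u_1(D vs Q) = 3
max payoff 3 at {B,D}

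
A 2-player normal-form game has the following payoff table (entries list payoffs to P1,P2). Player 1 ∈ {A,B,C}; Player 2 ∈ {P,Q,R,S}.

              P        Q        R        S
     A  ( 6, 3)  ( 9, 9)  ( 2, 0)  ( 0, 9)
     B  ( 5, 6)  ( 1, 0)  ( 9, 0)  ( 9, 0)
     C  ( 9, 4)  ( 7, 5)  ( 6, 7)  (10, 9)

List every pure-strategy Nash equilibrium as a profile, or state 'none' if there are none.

PSNE = {(A,Q), (C,S)}

(A,P): not NE [P1→C gives 9>6; P2→S gives 9>3]
(A,Q): NE
(A,R): not NE [P1→B gives 9>2; P2→S gives 9>0]
(A,S): not NE [P1→C gives 10>0]
(B,P): not NE [P1→C gives 9>5]
(B,Q): not NE [P1→A gives 9>1; P2→P gives 6>0]
(B,R): not NE [P2→P gives 6>0]
(B,S): not NE [P1→C gives 10>9; P2→P gives 6>0]
(C,P): not NE [P2→S gives 9>4]
(C,Q): not NE [P1→A gives 9>7; P2→S gives 9>5]
(C,R): not NE [P1→B gives 9>6; P2→S gives 9>7]
(C,S): NE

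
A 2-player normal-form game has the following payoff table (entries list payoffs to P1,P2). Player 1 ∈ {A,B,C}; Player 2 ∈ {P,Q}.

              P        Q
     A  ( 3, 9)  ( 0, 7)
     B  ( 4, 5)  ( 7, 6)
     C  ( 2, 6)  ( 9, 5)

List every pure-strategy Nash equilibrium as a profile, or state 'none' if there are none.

(A,P): not NE [P1→B gives 4>3]
(A,Q): not NE [P1→C gives 9>0; P2→P gives 9>7]
(B,P): not NE [P2→Q gives 6>5]
(B,Q): not NE [P1→C gives 9>7]
(C,P): not NE [P1→B gives 4>2]
(C,Q): not NE [P2→P gives 6>5]

Equilibria: none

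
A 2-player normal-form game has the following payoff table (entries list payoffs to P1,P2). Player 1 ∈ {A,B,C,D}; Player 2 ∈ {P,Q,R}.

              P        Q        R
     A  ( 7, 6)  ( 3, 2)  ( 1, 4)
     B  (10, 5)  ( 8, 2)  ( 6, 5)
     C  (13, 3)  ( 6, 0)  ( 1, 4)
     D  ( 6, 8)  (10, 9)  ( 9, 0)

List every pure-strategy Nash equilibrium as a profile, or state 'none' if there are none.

(A,P): not NE [P1→C gives 13>7]
(A,Q): not NE [P1→D gives 10>3; P2→P gives 6>2]
(A,R): not NE [P1→D gives 9>1; P2→P gives 6>4]
(B,P): not NE [P1→C gives 13>10]
(B,Q): not NE [P1→D gives 10>8; P2→R gives 5>2]
(B,R): not NE [P1→D gives 9>6]
(C,P): not NE [P2→R gives 4>3]
(C,Q): not NE [P1→D gives 10>6; P2→R gives 4>0]
(C,R): not NE [P1→D gives 9>1]
(D,P): not NE [P1→C gives 13>6; P2→Q gives 9>8]
(D,Q): NE
(D,R): not NE [P2→Q gives 9>0]

NE set: (D,Q)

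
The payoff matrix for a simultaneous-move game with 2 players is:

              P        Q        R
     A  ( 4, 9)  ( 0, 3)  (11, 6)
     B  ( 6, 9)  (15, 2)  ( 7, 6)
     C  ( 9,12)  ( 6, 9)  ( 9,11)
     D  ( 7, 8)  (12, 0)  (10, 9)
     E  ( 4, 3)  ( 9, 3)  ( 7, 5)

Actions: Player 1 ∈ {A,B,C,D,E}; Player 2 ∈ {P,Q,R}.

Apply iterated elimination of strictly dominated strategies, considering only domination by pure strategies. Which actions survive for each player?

IESDS → P1:{A,C,D} P2:{P,R}

P1 drop E (D beats it: P:7>4 Q:12>9 R:10>7)
P2 drop Q (P beats it: A:9>3 B:9>2 C:12>9 D:8>0)
P1 drop B (C beats it: P:9>6 R:9>7)
P1→{A,C,D} P2→{P,R}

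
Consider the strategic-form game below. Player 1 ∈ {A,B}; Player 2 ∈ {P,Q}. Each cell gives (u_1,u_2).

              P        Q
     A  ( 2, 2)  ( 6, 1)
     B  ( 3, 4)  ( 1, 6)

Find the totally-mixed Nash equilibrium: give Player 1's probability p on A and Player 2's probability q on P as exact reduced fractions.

P1 mixes 2/3 on A; P2 mixes 5/6 on P

P1 indiff ⇒ q·2+(1-q)·6 = q·3+(1-q)·1 ⇒ q(-1) = (1-q)(-5) ⇒ q = 5/6
P2 indiff ⇒ p·2+(1-p)·4 = p·1+(1-p)·6 ⇒ p(1) = (1-p)(2) ⇒ p = 2/3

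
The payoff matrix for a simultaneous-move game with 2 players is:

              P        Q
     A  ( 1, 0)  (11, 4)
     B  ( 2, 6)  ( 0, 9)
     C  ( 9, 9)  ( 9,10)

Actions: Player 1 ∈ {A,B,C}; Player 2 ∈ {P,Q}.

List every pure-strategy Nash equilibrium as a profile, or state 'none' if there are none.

(A,P): not NE [P1→C gives 9>1; P2→Q gives 4>0]
(A,Q): NE
(B,P): not NE [P1→C gives 9>2; P2→Q gives 9>6]
(B,Q): not NE [P1→A gives 11>0]
(C,P): not NE [P2→Q gives 10>9]
(C,Q): not NE [P1→A gives 11>9]

Nash profiles: (A,Q)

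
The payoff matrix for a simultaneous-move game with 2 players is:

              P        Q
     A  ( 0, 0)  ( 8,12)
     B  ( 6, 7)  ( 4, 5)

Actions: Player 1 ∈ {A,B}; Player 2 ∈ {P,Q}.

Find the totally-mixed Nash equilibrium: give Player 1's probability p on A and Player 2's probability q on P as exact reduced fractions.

P1 indiff ⇒ q·0+(1-q)·8 = q·6+(1-q)·4 ⇒ q(-6) = (1-q)(-4) ⇒ q = 2/5
P2 indiff ⇒ p·0+(1-p)·7 = p·12+(1-p)·5 ⇒ p(-12) = (1-p)(-2) ⇒ p = 1/7

p=1/7, q=2/5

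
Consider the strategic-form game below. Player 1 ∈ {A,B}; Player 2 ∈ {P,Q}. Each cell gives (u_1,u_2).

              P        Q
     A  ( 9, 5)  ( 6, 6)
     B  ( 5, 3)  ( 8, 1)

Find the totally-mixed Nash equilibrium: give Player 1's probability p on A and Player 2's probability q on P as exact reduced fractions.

P1 indiff ⇒ q·9+(1-q)·6 = q·5+(1-q)·8 ⇒ q(4) = (1-q)(2) ⇒ q = 1/3
P2 indiff ⇒ p·5+(1-p)·3 = p·6+(1-p)·1 ⇒ p(-1) = (1-p)(-2) ⇒ p = 2/3

P1 mixes 2/3 on A; P2 mixes 1/3 on P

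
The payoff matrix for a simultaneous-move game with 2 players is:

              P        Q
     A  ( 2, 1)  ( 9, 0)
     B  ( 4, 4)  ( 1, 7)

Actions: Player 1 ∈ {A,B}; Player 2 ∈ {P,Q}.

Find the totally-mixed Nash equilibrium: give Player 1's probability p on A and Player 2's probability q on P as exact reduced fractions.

P1 indiff ⇒ q·2+(1-q)·9 = q·4+(1-q)·1 ⇒ q(-2) = (1-q)(-8) ⇒ q = 4/5
P2 indiff ⇒ p·1+(1-p)·4 = p·0+(1-p)·7 ⇒ p(1) = (1-p)(3) ⇒ p = 3/4

P1 mixes 3/4 on A; P2 mixes 4/5 on P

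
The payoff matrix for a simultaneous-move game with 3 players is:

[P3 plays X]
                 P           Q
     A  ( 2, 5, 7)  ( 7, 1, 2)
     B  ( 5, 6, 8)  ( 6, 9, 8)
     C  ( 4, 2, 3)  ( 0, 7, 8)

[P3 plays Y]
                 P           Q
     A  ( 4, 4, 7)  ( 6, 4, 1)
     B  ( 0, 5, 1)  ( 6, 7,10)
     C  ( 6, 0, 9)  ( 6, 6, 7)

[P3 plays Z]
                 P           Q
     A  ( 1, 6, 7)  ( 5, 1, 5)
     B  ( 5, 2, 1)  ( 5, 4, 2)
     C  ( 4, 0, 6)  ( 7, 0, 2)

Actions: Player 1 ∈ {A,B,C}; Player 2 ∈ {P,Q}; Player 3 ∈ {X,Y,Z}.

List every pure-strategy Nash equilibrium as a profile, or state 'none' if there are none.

Nash profiles: (B,Q,Y)

(A,P,X): not NE [P1→B gives 5>2]
(A,P,Y): not NE [P1→C gives 6>4]
(A,P,Z): not NE [P1→B gives 5>1]
(A,Q,X): not NE [P2→P gives 5>1; P3→Z gives 5>2]
(A,Q,Y): not NE [P3→Z gives 5>1]
(A,Q,Z): not NE [P1→C gives 7>5; P2→P gives 6>1]
(B,P,X): not NE [P2→Q gives 9>6]
(B,P,Y): not NE [P1→C gives 6>0; P2→Q gives 7>5; P3→X gives 8>1]
(B,P,Z): not NE [P2→Q gives 4>2; P3→X gives 8>1]
(B,Q,X): not NE [P1→A gives 7>6; P3→Y gives 10>8]
(B,Q,Y): NE
(B,Q,Z): not NE [P1→C gives 7>5; P3→Y gives 10>2]
(C,P,X): not NE [P1→B gives 5>4; P2→Q gives 7>2; P3→Y gives 9>3]
(C,P,Y): not NE [P2→Q gives 6>0]
(C,P,Z): not NE [P1→B gives 5>4; P3→Y gives 9>6]
(C,Q,X): not NE [P1→A gives 7>0]
(C,Q,Y): not NE [P3→X gives 8>7]
(C,Q,Z): not NE [P3→X gives 8>2]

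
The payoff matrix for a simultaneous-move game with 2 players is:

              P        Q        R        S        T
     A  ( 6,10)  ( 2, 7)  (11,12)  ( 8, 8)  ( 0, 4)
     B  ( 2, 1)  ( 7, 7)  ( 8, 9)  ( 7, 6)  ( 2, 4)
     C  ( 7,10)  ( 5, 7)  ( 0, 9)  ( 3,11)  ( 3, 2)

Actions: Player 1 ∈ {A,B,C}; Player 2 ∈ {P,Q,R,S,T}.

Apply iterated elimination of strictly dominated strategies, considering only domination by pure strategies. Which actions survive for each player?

P2 drop Q (R beats it: A:12>7 B:9>7 C:9>7)
P2 drop T (R beats it: A:12>4 B:9>4 C:9>2)
P1 drop B (A beats it: P:6>2 R:11>8 S:8>7)
P1→{A,C} P2→{P,R,S}

Remaining: P1:{A,C} P2:{P,R,S}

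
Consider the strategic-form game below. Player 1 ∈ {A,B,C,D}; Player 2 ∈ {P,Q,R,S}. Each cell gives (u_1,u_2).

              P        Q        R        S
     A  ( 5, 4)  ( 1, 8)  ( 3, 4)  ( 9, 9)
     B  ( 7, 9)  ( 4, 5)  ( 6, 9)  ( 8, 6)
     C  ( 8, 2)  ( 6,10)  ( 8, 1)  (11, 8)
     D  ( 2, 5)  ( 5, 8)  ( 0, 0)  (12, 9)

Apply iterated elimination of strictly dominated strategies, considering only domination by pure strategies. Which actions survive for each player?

Remaining: P1:{C,D} P2:{Q,S}

P1 drop A (C beats it: P:8>5 Q:6>1 R:8>3 S:11>9)
P1 drop B (C beats it: P:8>7 Q:6>4 R:8>6 S:11>8)
P2 drop P (Q beats it: C:10>2 D:8>5)
P2 drop R (Q beats it: C:10>1 D:8>0)
P1→{C,D} P2→{Q,S}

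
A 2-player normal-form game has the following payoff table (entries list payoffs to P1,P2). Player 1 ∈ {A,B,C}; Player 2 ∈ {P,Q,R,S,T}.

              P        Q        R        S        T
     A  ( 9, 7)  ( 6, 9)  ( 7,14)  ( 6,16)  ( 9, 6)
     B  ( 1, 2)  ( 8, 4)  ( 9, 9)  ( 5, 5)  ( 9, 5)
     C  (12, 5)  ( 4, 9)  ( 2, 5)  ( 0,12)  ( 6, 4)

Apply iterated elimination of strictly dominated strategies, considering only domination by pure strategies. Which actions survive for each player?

P2 drop P (Q beats it: A:9>7 B:4>2 C:9>5)
P1 drop C (A beats it: Q:6>4 R:7>2 S:6>0 T:9>6)
P2 drop Q (R beats it: A:14>9 B:9>4)
P2 drop T (R beats it: A:14>6 B:9>5)
P1→{A,B} P2→{R,S}

IESDS → P1:{A,B} P2:{R,S}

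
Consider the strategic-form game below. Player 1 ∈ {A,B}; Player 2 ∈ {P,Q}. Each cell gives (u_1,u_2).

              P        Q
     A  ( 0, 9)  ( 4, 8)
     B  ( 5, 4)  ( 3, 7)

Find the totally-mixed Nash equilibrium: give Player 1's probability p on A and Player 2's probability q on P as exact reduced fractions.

P1 indiff ⇒ q·0+(1-q)·4 = q·5+(1-q)·3 ⇒ q(-5) = (1-q)(-1) ⇒ q = 1/6
P2 indiff ⇒ p·9+(1-p)·4 = p·8+(1-p)·7 ⇒ p(1) = (1-p)(3) ⇒ p = 3/4

(p,q) = (3/4, 1/6)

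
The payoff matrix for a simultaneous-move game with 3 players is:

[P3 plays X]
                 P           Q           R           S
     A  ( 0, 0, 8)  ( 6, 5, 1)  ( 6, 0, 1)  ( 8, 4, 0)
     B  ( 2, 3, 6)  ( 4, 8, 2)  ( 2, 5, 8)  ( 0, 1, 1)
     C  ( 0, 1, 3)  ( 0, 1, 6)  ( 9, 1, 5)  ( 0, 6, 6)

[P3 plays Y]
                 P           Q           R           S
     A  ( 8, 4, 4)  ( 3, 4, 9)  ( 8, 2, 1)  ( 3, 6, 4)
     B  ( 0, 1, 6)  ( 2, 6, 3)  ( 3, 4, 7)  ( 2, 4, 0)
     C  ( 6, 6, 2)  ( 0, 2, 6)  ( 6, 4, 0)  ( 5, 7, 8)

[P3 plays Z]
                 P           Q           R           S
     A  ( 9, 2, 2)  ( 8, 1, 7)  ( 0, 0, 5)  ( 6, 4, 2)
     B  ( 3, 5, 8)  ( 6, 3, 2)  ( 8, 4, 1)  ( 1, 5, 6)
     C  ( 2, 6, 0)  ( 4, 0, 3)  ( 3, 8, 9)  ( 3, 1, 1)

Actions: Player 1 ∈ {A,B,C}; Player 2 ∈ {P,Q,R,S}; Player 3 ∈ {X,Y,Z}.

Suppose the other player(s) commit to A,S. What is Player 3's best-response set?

u_3(X vs A,S) = 0
u_3(Y vs A,S) = 4
u_3(Z vs A,S) = 2
max payoff 4 at {Y}

P3 best: {Y}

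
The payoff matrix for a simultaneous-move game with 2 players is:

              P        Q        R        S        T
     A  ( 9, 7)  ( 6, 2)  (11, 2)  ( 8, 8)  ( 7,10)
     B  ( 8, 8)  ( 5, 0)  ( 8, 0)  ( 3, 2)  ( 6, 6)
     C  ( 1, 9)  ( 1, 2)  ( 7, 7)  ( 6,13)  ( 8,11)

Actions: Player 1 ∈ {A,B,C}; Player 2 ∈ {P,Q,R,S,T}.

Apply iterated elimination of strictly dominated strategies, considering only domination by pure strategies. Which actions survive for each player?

Remaining: P1:{A,C} P2:{S,T}

P1 drop B (A beats it: P:9>8 Q:6>5 R:11>8 S:8>3 T:7>6)
P2 drop P (S beats it: A:8>7 C:13>9)
P2 drop Q (S beats it: A:8>2 C:13>2)
P2 drop R (S beats it: A:8>2 C:13>7)
P1→{A,C} P2→{S,T}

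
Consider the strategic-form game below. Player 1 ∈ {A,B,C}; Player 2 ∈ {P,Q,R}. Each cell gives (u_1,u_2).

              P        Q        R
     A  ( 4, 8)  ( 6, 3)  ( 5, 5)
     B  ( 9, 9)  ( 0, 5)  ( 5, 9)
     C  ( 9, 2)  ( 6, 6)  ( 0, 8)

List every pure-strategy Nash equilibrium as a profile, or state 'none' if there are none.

Nash profiles: (B,P), (B,R)

(A,P): not NE [P1→C gives 9>4]
(A,Q): not NE [P2→P gives 8>3]
(A,R): not NE [P2→P gives 8>5]
(B,P): NE
(B,Q): not NE [P1→C gives 6>0; P2→R gives 9>5]
(B,R): NE
(C,P): not NE [P2→R gives 8>2]
(C,Q): not NE [P2→R gives 8>6]
(C,R): not NE [P1→B gives 5>0]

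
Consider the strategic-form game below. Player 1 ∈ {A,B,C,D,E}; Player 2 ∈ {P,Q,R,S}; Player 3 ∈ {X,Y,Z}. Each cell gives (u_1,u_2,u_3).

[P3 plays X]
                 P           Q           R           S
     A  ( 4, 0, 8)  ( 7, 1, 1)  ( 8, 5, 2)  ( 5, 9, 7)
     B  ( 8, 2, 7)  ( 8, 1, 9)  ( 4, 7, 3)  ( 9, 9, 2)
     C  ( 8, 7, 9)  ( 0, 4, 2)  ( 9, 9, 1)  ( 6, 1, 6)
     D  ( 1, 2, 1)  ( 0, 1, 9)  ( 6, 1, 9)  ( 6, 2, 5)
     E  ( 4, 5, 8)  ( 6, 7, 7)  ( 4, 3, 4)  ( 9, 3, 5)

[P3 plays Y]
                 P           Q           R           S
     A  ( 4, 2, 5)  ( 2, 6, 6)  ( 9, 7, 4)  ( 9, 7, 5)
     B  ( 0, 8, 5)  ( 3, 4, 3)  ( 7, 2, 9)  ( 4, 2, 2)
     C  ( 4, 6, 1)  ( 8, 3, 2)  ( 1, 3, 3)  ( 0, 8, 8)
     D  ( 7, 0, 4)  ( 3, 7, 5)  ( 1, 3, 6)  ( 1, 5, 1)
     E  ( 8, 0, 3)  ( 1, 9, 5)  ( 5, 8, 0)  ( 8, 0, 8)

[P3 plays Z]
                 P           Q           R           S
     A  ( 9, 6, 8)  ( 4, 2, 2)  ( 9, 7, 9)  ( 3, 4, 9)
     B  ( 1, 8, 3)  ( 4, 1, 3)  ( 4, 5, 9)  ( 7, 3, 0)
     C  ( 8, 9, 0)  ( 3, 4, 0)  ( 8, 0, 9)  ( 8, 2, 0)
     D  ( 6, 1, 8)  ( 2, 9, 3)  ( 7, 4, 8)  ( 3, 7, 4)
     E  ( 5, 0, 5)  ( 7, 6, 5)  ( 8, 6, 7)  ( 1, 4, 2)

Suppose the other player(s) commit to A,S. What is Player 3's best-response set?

argmax u_3 = {Z}

u_3(X vs A,S) = 7
u_3(Y vs A,S) = 5
u_3(Z vs A,S) = 9
max payoff 9 at {Z}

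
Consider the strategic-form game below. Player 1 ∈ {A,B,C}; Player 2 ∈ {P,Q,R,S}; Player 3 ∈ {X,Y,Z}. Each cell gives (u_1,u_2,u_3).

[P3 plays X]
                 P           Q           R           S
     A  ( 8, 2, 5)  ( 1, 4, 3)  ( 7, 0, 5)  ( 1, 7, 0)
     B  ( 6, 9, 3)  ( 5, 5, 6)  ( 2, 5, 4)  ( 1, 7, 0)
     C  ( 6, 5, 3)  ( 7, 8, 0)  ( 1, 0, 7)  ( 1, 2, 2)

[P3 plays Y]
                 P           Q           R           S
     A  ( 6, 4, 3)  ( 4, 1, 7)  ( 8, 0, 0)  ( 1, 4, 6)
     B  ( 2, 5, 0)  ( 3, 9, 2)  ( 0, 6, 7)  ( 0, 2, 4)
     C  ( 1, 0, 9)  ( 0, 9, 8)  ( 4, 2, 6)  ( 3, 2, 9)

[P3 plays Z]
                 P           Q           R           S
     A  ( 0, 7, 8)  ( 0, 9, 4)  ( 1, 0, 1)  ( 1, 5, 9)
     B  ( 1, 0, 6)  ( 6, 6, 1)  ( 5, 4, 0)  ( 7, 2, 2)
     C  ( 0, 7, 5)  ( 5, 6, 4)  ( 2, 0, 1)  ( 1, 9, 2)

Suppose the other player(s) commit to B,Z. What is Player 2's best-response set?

argmax u_2 = {Q}

u_2(P vs B,Z) = 0
u_2(Q vs B,Z) = 6
u_2(R vs B,Z) = 4
u_2(S vs B,Z) = 2
max payoff 6 at {Q}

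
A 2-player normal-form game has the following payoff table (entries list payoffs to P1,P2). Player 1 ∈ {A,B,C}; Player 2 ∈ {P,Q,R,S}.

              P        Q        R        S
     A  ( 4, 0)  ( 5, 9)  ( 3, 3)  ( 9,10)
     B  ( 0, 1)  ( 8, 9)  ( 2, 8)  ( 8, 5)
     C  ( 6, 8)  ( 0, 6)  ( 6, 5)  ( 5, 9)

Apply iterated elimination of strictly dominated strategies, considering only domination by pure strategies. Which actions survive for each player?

P2 drop P (S beats it: A:10>0 B:5>1 C:9>8)
P2 drop R (Q beats it: A:9>3 B:9>8 C:6>5)
P1 drop C (A beats it: Q:5>0 S:9>5)
P1→{A,B} P2→{Q,S}

IESDS → P1:{A,B} P2:{Q,S}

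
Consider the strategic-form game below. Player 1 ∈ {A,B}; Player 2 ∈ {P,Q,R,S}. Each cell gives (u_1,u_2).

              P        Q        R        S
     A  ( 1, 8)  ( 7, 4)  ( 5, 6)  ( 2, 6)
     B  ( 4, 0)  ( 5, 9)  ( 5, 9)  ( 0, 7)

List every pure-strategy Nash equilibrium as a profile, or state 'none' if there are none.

Nash profiles: (B,R)

(A,P): not NE [P1→B gives 4>1]
(A,Q): not NE [P2→P gives 8>4]
(A,R): not NE [P2→P gives 8>6]
(A,S): not NE [P2→P gives 8>6]
(B,P): not NE [P2→R gives 9>0]
(B,Q): not NE [P1→A gives 7>5]
(B,R): NE
(B,S): not NE [P1→A gives 2>0; P2→R gives 9>7]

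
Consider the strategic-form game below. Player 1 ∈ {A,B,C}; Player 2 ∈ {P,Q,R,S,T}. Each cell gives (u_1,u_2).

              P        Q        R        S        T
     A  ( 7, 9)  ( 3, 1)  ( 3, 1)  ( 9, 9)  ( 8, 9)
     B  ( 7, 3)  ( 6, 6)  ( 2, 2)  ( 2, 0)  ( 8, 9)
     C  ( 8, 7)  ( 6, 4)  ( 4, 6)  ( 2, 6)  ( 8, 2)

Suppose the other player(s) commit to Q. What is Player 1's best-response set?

u_1(A vs Q) = 3
u_1(B vs Q) = 6
u_1(C vs Q) = 6
max payoff 6 at {B,C}

P1 best: {B,C}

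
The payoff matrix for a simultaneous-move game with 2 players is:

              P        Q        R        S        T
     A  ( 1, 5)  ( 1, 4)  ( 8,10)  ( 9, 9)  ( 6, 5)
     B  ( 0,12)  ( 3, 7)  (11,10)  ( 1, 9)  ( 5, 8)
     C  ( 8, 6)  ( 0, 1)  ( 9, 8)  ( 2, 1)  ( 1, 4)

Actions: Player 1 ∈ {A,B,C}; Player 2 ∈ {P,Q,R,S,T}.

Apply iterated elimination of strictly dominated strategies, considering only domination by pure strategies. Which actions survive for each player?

P2 drop Q (P beats it: A:5>4 B:12>7 C:6>1)
P2 drop S (R beats it: A:10>9 B:10>9 C:8>1)
P2 drop T (R beats it: A:10>5 B:10>8 C:8>4)
P1 drop A (C beats it: P:8>1 R:9>8)
P1→{B,C} P2→{P,R}

IESDS → P1:{B,C} P2:{P,R}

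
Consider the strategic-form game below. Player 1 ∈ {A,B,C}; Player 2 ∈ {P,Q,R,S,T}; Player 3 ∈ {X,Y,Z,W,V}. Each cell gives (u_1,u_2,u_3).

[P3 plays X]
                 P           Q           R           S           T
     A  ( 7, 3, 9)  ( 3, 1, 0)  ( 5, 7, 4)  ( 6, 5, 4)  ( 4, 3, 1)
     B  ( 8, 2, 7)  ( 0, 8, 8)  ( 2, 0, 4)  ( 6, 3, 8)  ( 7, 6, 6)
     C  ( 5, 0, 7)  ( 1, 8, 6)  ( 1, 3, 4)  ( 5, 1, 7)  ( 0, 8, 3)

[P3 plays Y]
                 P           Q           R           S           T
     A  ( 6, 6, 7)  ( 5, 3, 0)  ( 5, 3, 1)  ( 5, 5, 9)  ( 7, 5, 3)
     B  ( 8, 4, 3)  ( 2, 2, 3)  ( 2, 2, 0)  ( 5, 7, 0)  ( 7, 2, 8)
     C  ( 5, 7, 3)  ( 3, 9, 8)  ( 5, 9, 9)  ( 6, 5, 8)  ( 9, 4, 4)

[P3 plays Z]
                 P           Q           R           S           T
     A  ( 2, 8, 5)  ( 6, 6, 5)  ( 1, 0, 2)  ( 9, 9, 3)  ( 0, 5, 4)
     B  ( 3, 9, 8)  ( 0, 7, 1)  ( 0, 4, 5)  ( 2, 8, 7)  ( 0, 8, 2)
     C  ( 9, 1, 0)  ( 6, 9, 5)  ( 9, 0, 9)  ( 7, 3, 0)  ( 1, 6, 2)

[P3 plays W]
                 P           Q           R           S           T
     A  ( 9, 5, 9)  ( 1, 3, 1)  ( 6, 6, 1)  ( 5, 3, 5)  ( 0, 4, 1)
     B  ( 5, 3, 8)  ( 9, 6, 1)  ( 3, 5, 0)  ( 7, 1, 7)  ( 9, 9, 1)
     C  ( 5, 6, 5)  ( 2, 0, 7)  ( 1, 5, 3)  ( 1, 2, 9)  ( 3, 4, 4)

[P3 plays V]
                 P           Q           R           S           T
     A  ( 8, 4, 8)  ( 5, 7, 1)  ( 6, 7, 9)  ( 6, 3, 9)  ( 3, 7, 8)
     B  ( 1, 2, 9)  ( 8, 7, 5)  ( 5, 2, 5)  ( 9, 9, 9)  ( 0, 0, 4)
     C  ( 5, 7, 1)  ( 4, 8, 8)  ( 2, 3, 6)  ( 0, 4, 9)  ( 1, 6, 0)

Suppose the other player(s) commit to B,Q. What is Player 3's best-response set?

u_3(X vs B,Q) = 8
u_3(Y vs B,Q) = 3
u_3(Z vs B,Q) = 1
u_3(W vs B,Q) = 1
u_3(V vs B,Q) = 5
max payoff 8 at {X}

BR_3 = {X}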